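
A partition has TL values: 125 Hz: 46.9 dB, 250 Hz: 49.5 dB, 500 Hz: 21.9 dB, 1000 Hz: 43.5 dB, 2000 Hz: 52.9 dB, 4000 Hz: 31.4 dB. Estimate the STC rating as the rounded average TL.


Given TL values at each frequency:
  125 Hz: 46.9 dB
  250 Hz: 49.5 dB
  500 Hz: 21.9 dB
  1000 Hz: 43.5 dB
  2000 Hz: 52.9 dB
  4000 Hz: 31.4 dB
Formula: STC ~ round(average of TL values)
Sum = 46.9 + 49.5 + 21.9 + 43.5 + 52.9 + 31.4 = 246.1
Average = 246.1 / 6 = 41.02
Rounded: 41

41


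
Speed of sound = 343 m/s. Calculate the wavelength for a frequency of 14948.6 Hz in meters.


Given values:
  c = 343 m/s, f = 14948.6 Hz
Formula: lambda = c / f
lambda = 343 / 14948.6
lambda = 0.0229

0.0229 m


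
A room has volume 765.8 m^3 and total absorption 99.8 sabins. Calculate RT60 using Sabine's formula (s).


Given values:
  V = 765.8 m^3
  A = 99.8 sabins
Formula: RT60 = 0.161 * V / A
Numerator: 0.161 * 765.8 = 123.2938
RT60 = 123.2938 / 99.8 = 1.235

1.235 s


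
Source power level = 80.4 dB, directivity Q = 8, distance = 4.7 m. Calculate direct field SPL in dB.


Given values:
  Lw = 80.4 dB, Q = 8, r = 4.7 m
Formula: SPL = Lw + 10 * log10(Q / (4 * pi * r^2))
Compute 4 * pi * r^2 = 4 * pi * 4.7^2 = 277.5911
Compute Q / denom = 8 / 277.5911 = 0.02881937
Compute 10 * log10(0.02881937) = -15.4032
SPL = 80.4 + (-15.4032) = 65.0

65.0 dB


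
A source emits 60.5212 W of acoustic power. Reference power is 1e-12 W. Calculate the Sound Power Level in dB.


Given values:
  W = 60.5212 W
  W_ref = 1e-12 W
Formula: SWL = 10 * log10(W / W_ref)
Compute ratio: W / W_ref = 60521200000000
Compute log10: log10(60521200000000) = 13.781908
Multiply: SWL = 10 * 13.781908 = 137.82

137.82 dB


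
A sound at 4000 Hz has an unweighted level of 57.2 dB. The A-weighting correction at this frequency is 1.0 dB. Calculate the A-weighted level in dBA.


Given values:
  SPL = 57.2 dB
  A-weighting at 4000 Hz = 1.0 dB
Formula: L_A = SPL + A_weight
L_A = 57.2 + (1.0)
L_A = 58.2

58.2 dBA


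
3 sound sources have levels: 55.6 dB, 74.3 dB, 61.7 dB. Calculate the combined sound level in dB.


Formula: L_total = 10 * log10( sum(10^(Li/10)) )
  Source 1: 10^(55.6/10) = 363078.0548
  Source 2: 10^(74.3/10) = 26915348.0393
  Source 3: 10^(61.7/10) = 1479108.3882
Sum of linear values = 28757534.4823
L_total = 10 * log10(28757534.4823) = 74.59

74.59 dB


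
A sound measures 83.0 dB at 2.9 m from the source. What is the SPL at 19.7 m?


Given values:
  SPL1 = 83.0 dB, r1 = 2.9 m, r2 = 19.7 m
Formula: SPL2 = SPL1 - 20 * log10(r2 / r1)
Compute ratio: r2 / r1 = 19.7 / 2.9 = 6.7931
Compute log10: log10(6.7931) = 0.832068
Compute drop: 20 * 0.832068 = 16.6414
SPL2 = 83.0 - 16.6414 = 66.36

66.36 dB


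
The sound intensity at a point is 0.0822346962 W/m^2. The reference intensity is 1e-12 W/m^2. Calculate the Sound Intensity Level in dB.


Given values:
  I = 0.0822346962 W/m^2
  I_ref = 1e-12 W/m^2
Formula: SIL = 10 * log10(I / I_ref)
Compute ratio: I / I_ref = 82234696200
Compute log10: log10(82234696200) = 10.915055
Multiply: SIL = 10 * 10.915055 = 109.15

109.15 dB


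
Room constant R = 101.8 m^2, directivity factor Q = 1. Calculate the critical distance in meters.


Given values:
  R = 101.8 m^2, Q = 1
Formula: d_c = 0.141 * sqrt(Q * R)
Compute Q * R = 1 * 101.8 = 101.8
Compute sqrt(101.8) = 10.0896
d_c = 0.141 * 10.0896 = 1.423

1.423 m


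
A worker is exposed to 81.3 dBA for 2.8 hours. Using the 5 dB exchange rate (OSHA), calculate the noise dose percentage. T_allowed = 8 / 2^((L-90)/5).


Given values:
  L = 81.3 dBA, T = 2.8 hours
Formula: T_allowed = 8 / 2^((L - 90) / 5)
Compute exponent: (81.3 - 90) / 5 = -1.74
Compute 2^(-1.74) = 0.29937
T_allowed = 8 / 0.29937 = 26.722785 hours
Dose = (T / T_allowed) * 100
Dose = (2.8 / 26.722785) * 100 = 10.48

10.48 %


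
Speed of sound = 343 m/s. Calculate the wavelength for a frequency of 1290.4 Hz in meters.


Given values:
  c = 343 m/s, f = 1290.4 Hz
Formula: lambda = c / f
lambda = 343 / 1290.4
lambda = 0.2658

0.2658 m


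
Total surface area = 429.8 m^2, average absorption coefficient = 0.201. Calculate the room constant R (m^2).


Given values:
  S = 429.8 m^2, alpha = 0.201
Formula: R = S * alpha / (1 - alpha)
Numerator: 429.8 * 0.201 = 86.3898
Denominator: 1 - 0.201 = 0.799
R = 86.3898 / 0.799 = 108.12

108.12 m^2


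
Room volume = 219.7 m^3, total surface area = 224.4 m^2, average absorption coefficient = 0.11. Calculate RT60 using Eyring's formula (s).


Given values:
  V = 219.7 m^3, S = 224.4 m^2, alpha = 0.11
Formula: RT60 = 0.161 * V / (-S * ln(1 - alpha))
Compute ln(1 - 0.11) = ln(0.89) = -0.116534
Denominator: -224.4 * -0.116534 = 26.1502
Numerator: 0.161 * 219.7 = 35.3717
RT60 = 35.3717 / 26.1502 = 1.353

1.353 s


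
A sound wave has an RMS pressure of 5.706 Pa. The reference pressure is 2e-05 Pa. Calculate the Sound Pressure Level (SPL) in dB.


Given values:
  p = 5.706 Pa
  p_ref = 2e-05 Pa
Formula: SPL = 20 * log10(p / p_ref)
Compute ratio: p / p_ref = 5.706 / 2e-05 = 285300
Compute log10: log10(285300) = 5.455302
Multiply: SPL = 20 * 5.455302 = 109.11

109.11 dB


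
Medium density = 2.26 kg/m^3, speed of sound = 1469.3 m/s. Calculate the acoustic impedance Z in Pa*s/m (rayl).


Given values:
  rho = 2.26 kg/m^3
  c = 1469.3 m/s
Formula: Z = rho * c
Z = 2.26 * 1469.3
Z = 3320.62

3320.62 rayl


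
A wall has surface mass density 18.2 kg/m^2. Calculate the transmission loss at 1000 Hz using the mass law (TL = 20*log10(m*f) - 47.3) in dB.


Given values:
  m = 18.2 kg/m^2, f = 1000 Hz
Formula: TL = 20 * log10(m * f) - 47.3
Compute m * f = 18.2 * 1000 = 18200.0
Compute log10(18200.0) = 4.260071
Compute 20 * 4.260071 = 85.2014
TL = 85.2014 - 47.3 = 37.9

37.9 dB


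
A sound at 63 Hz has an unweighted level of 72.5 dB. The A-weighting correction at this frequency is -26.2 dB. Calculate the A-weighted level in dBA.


Given values:
  SPL = 72.5 dB
  A-weighting at 63 Hz = -26.2 dB
Formula: L_A = SPL + A_weight
L_A = 72.5 + (-26.2)
L_A = 46.3

46.3 dBA


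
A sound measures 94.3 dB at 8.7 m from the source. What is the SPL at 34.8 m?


Given values:
  SPL1 = 94.3 dB, r1 = 8.7 m, r2 = 34.8 m
Formula: SPL2 = SPL1 - 20 * log10(r2 / r1)
Compute ratio: r2 / r1 = 34.8 / 8.7 = 4.0
Compute log10: log10(4.0) = 0.60206
Compute drop: 20 * 0.60206 = 12.0412
SPL2 = 94.3 - 12.0412 = 82.26

82.26 dB


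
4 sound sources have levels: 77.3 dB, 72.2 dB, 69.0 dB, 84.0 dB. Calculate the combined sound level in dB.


Formula: L_total = 10 * log10( sum(10^(Li/10)) )
  Source 1: 10^(77.3/10) = 53703179.637
  Source 2: 10^(72.2/10) = 16595869.0744
  Source 3: 10^(69.0/10) = 7943282.3472
  Source 4: 10^(84.0/10) = 251188643.151
Sum of linear values = 329430974.2096
L_total = 10 * log10(329430974.2096) = 85.18

85.18 dB


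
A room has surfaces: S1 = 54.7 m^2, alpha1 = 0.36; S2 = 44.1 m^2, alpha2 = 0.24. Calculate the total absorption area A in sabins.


Given surfaces:
  Surface 1: 54.7 * 0.36 = 19.692
  Surface 2: 44.1 * 0.24 = 10.584
Formula: A = sum(Si * alpha_i)
A = 19.692 + 10.584
A = 30.28

30.28 sabins


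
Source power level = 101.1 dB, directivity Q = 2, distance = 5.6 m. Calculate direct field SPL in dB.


Given values:
  Lw = 101.1 dB, Q = 2, r = 5.6 m
Formula: SPL = Lw + 10 * log10(Q / (4 * pi * r^2))
Compute 4 * pi * r^2 = 4 * pi * 5.6^2 = 394.0814
Compute Q / denom = 2 / 394.0814 = 0.00507509
Compute 10 * log10(0.00507509) = -22.9456
SPL = 101.1 + (-22.9456) = 78.15

78.15 dB


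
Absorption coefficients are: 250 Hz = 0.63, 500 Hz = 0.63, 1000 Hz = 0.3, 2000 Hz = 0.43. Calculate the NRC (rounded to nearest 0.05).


Given values:
  a_250 = 0.63, a_500 = 0.63
  a_1000 = 0.3, a_2000 = 0.43
Formula: NRC = (a250 + a500 + a1000 + a2000) / 4
Sum = 0.63 + 0.63 + 0.3 + 0.43 = 1.99
NRC = 1.99 / 4 = 0.4975
Rounded to nearest 0.05: 0.5

0.5


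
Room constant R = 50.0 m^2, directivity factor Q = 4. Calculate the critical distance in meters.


Given values:
  R = 50.0 m^2, Q = 4
Formula: d_c = 0.141 * sqrt(Q * R)
Compute Q * R = 4 * 50.0 = 200.0
Compute sqrt(200.0) = 14.1421
d_c = 0.141 * 14.1421 = 1.994

1.994 m


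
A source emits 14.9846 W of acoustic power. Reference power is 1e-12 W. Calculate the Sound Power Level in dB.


Given values:
  W = 14.9846 W
  W_ref = 1e-12 W
Formula: SWL = 10 * log10(W / W_ref)
Compute ratio: W / W_ref = 14984600000000
Compute log10: log10(14984600000000) = 13.175645
Multiply: SWL = 10 * 13.175645 = 131.76

131.76 dB


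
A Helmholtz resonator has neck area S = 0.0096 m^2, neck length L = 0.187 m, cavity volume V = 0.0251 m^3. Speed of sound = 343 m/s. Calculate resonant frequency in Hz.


Given values:
  S = 0.0096 m^2, L = 0.187 m, V = 0.0251 m^3, c = 343 m/s
Formula: f = (c / (2*pi)) * sqrt(S / (V * L))
Compute V * L = 0.0251 * 0.187 = 0.0046937
Compute S / (V * L) = 0.0096 / 0.0046937 = 2.0453
Compute sqrt(2.0453) = 1.43014
Compute c / (2*pi) = 343 / 6.283185 = 54.590148
f = 54.590148 * 1.43014 = 78.07

78.07 Hz


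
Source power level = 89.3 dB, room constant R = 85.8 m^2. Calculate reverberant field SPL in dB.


Given values:
  Lw = 89.3 dB, R = 85.8 m^2
Formula: SPL = Lw + 10 * log10(4 / R)
Compute 4 / R = 4 / 85.8 = 0.04662
Compute 10 * log10(0.04662) = -13.3143
SPL = 89.3 + (-13.3143) = 75.99

75.99 dB


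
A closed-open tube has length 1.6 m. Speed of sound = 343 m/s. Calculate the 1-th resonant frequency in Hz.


Given values:
  Tube type: closed-open, L = 1.6 m, c = 343 m/s, n = 1
Formula: f_n = (2n - 1) * c / (4 * L)
Compute 2n - 1 = 2*1 - 1 = 1
Compute 4 * L = 4 * 1.6 = 6.4
f = 1 * 343 / 6.4
f = 53.59

53.59 Hz


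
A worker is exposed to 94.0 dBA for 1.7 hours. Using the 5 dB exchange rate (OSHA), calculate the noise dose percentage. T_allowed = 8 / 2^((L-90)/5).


Given values:
  L = 94.0 dBA, T = 1.7 hours
Formula: T_allowed = 8 / 2^((L - 90) / 5)
Compute exponent: (94.0 - 90) / 5 = 0.8
Compute 2^(0.8) = 1.741101
T_allowed = 8 / 1.741101 = 4.594794 hours
Dose = (T / T_allowed) * 100
Dose = (1.7 / 4.594794) * 100 = 37.0

37.0 %


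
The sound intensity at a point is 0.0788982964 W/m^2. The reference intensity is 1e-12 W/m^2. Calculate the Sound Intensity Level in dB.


Given values:
  I = 0.0788982964 W/m^2
  I_ref = 1e-12 W/m^2
Formula: SIL = 10 * log10(I / I_ref)
Compute ratio: I / I_ref = 78898296400
Compute log10: log10(78898296400) = 10.897068
Multiply: SIL = 10 * 10.897068 = 108.97

108.97 dB


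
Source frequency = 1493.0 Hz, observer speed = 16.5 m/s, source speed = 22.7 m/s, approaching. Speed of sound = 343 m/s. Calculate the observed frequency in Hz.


Given values:
  f_s = 1493.0 Hz, v_o = 16.5 m/s, v_s = 22.7 m/s
  Direction: approaching
Formula: f_o = f_s * (c + v_o) / (c - v_s)
Numerator: c + v_o = 343 + 16.5 = 359.5
Denominator: c - v_s = 343 - 22.7 = 320.3
f_o = 1493.0 * 359.5 / 320.3 = 1675.72

1675.72 Hz


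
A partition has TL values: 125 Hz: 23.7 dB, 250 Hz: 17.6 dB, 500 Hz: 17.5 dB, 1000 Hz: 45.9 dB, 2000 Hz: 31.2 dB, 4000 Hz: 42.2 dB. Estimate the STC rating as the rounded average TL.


Given TL values at each frequency:
  125 Hz: 23.7 dB
  250 Hz: 17.6 dB
  500 Hz: 17.5 dB
  1000 Hz: 45.9 dB
  2000 Hz: 31.2 dB
  4000 Hz: 42.2 dB
Formula: STC ~ round(average of TL values)
Sum = 23.7 + 17.6 + 17.5 + 45.9 + 31.2 + 42.2 = 178.1
Average = 178.1 / 6 = 29.68
Rounded: 30

30


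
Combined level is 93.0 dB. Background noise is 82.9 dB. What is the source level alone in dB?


Given values:
  L_total = 93.0 dB, L_bg = 82.9 dB
Formula: L_source = 10 * log10(10^(L_total/10) - 10^(L_bg/10))
Convert to linear:
  10^(93.0/10) = 1995262314.9689
  10^(82.9/10) = 194984459.9758
Difference: 1995262314.9689 - 194984459.9758 = 1800277854.9931
L_source = 10 * log10(1800277854.9931) = 92.55

92.55 dB


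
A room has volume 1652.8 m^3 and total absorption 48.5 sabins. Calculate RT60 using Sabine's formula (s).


Given values:
  V = 1652.8 m^3
  A = 48.5 sabins
Formula: RT60 = 0.161 * V / A
Numerator: 0.161 * 1652.8 = 266.1008
RT60 = 266.1008 / 48.5 = 5.487

5.487 s


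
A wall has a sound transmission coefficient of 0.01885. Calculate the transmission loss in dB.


Given values:
  tau = 0.01885
Formula: TL = 10 * log10(1 / tau)
Compute 1 / tau = 1 / 0.01885 = 53.0504
Compute log10(53.0504) = 1.724689
TL = 10 * 1.724689 = 17.25

17.25 dB


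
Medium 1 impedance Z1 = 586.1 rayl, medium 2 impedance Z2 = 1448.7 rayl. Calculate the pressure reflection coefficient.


Given values:
  Z1 = 586.1 rayl, Z2 = 1448.7 rayl
Formula: R = (Z2 - Z1) / (Z2 + Z1)
Numerator: Z2 - Z1 = 1448.7 - 586.1 = 862.6
Denominator: Z2 + Z1 = 1448.7 + 586.1 = 2034.8
R = 862.6 / 2034.8 = 0.4239

0.4239


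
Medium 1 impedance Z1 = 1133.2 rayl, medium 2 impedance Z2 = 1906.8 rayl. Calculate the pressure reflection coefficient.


Given values:
  Z1 = 1133.2 rayl, Z2 = 1906.8 rayl
Formula: R = (Z2 - Z1) / (Z2 + Z1)
Numerator: Z2 - Z1 = 1906.8 - 1133.2 = 773.6
Denominator: Z2 + Z1 = 1906.8 + 1133.2 = 3040.0
R = 773.6 / 3040.0 = 0.2545

0.2545


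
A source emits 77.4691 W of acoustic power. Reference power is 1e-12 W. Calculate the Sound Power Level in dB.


Given values:
  W = 77.4691 W
  W_ref = 1e-12 W
Formula: SWL = 10 * log10(W / W_ref)
Compute ratio: W / W_ref = 77469100000000
Compute log10: log10(77469100000000) = 13.889129
Multiply: SWL = 10 * 13.889129 = 138.89

138.89 dB


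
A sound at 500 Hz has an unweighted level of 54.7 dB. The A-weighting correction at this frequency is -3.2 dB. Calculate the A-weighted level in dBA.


Given values:
  SPL = 54.7 dB
  A-weighting at 500 Hz = -3.2 dB
Formula: L_A = SPL + A_weight
L_A = 54.7 + (-3.2)
L_A = 51.5

51.5 dBA


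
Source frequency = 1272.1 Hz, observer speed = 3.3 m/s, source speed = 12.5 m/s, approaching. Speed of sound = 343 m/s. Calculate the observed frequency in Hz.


Given values:
  f_s = 1272.1 Hz, v_o = 3.3 m/s, v_s = 12.5 m/s
  Direction: approaching
Formula: f_o = f_s * (c + v_o) / (c - v_s)
Numerator: c + v_o = 343 + 3.3 = 346.3
Denominator: c - v_s = 343 - 12.5 = 330.5
f_o = 1272.1 * 346.3 / 330.5 = 1332.91

1332.91 Hz


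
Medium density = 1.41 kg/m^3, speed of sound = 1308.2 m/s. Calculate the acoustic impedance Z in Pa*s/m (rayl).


Given values:
  rho = 1.41 kg/m^3
  c = 1308.2 m/s
Formula: Z = rho * c
Z = 1.41 * 1308.2
Z = 1844.56

1844.56 rayl


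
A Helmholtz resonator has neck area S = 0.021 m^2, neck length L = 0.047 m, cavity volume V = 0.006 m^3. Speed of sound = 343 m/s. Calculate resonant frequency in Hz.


Given values:
  S = 0.021 m^2, L = 0.047 m, V = 0.006 m^3, c = 343 m/s
Formula: f = (c / (2*pi)) * sqrt(S / (V * L))
Compute V * L = 0.006 * 0.047 = 0.000282
Compute S / (V * L) = 0.021 / 0.000282 = 74.4681
Compute sqrt(74.4681) = 8.62949
Compute c / (2*pi) = 343 / 6.283185 = 54.590148
f = 54.590148 * 8.62949 = 471.09

471.09 Hz


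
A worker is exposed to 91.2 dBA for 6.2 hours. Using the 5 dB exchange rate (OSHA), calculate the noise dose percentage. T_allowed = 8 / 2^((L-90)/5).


Given values:
  L = 91.2 dBA, T = 6.2 hours
Formula: T_allowed = 8 / 2^((L - 90) / 5)
Compute exponent: (91.2 - 90) / 5 = 0.24
Compute 2^(0.24) = 1.180993
T_allowed = 8 / 1.180993 = 6.773961 hours
Dose = (T / T_allowed) * 100
Dose = (6.2 / 6.773961) * 100 = 91.53

91.53 %


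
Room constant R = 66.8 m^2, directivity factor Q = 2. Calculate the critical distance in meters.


Given values:
  R = 66.8 m^2, Q = 2
Formula: d_c = 0.141 * sqrt(Q * R)
Compute Q * R = 2 * 66.8 = 133.6
Compute sqrt(133.6) = 11.5585
d_c = 0.141 * 11.5585 = 1.63

1.63 m


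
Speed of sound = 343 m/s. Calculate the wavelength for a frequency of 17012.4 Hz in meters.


Given values:
  c = 343 m/s, f = 17012.4 Hz
Formula: lambda = c / f
lambda = 343 / 17012.4
lambda = 0.0202

0.0202 m


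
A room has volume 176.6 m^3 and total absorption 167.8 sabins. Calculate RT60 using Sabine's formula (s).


Given values:
  V = 176.6 m^3
  A = 167.8 sabins
Formula: RT60 = 0.161 * V / A
Numerator: 0.161 * 176.6 = 28.4326
RT60 = 28.4326 / 167.8 = 0.169

0.169 s


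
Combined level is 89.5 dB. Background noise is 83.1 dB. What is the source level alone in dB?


Given values:
  L_total = 89.5 dB, L_bg = 83.1 dB
Formula: L_source = 10 * log10(10^(L_total/10) - 10^(L_bg/10))
Convert to linear:
  10^(89.5/10) = 891250938.1337
  10^(83.1/10) = 204173794.467
Difference: 891250938.1337 - 204173794.467 = 687077143.6667
L_source = 10 * log10(687077143.6667) = 88.37

88.37 dB


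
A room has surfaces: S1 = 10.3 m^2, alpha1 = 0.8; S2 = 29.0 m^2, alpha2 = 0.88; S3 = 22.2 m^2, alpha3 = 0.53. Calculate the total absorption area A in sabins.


Given surfaces:
  Surface 1: 10.3 * 0.8 = 8.24
  Surface 2: 29.0 * 0.88 = 25.52
  Surface 3: 22.2 * 0.53 = 11.766
Formula: A = sum(Si * alpha_i)
A = 8.24 + 25.52 + 11.766
A = 45.53

45.53 sabins


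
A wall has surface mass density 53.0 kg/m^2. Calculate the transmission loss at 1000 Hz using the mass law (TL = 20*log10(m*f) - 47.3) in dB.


Given values:
  m = 53.0 kg/m^2, f = 1000 Hz
Formula: TL = 20 * log10(m * f) - 47.3
Compute m * f = 53.0 * 1000 = 53000.0
Compute log10(53000.0) = 4.724276
Compute 20 * 4.724276 = 94.4855
TL = 94.4855 - 47.3 = 47.19

47.19 dB


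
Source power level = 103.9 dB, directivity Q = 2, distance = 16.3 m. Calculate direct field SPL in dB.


Given values:
  Lw = 103.9 dB, Q = 2, r = 16.3 m
Formula: SPL = Lw + 10 * log10(Q / (4 * pi * r^2))
Compute 4 * pi * r^2 = 4 * pi * 16.3^2 = 3338.759
Compute Q / denom = 2 / 3338.759 = 0.00059902
Compute 10 * log10(0.00059902) = -32.2256
SPL = 103.9 + (-32.2256) = 71.67

71.67 dB


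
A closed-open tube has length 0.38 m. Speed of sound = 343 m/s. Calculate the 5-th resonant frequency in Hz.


Given values:
  Tube type: closed-open, L = 0.38 m, c = 343 m/s, n = 5
Formula: f_n = (2n - 1) * c / (4 * L)
Compute 2n - 1 = 2*5 - 1 = 9
Compute 4 * L = 4 * 0.38 = 1.52
f = 9 * 343 / 1.52
f = 2030.92

2030.92 Hz


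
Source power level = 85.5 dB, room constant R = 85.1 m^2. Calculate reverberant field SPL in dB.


Given values:
  Lw = 85.5 dB, R = 85.1 m^2
Formula: SPL = Lw + 10 * log10(4 / R)
Compute 4 / R = 4 / 85.1 = 0.047004
Compute 10 * log10(0.047004) = -13.2787
SPL = 85.5 + (-13.2787) = 72.22

72.22 dB


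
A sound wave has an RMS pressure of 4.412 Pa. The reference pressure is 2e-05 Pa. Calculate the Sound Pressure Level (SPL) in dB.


Given values:
  p = 4.412 Pa
  p_ref = 2e-05 Pa
Formula: SPL = 20 * log10(p / p_ref)
Compute ratio: p / p_ref = 4.412 / 2e-05 = 220600
Compute log10: log10(220600) = 5.343606
Multiply: SPL = 20 * 5.343606 = 106.87

106.87 dB


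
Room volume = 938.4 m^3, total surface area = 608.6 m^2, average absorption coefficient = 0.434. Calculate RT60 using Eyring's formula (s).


Given values:
  V = 938.4 m^3, S = 608.6 m^2, alpha = 0.434
Formula: RT60 = 0.161 * V / (-S * ln(1 - alpha))
Compute ln(1 - 0.434) = ln(0.566) = -0.569161
Denominator: -608.6 * -0.569161 = 346.3914
Numerator: 0.161 * 938.4 = 151.0824
RT60 = 151.0824 / 346.3914 = 0.436

0.436 s


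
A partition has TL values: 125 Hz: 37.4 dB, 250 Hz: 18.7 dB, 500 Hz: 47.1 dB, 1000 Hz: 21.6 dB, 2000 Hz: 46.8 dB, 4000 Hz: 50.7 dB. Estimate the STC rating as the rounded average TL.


Given TL values at each frequency:
  125 Hz: 37.4 dB
  250 Hz: 18.7 dB
  500 Hz: 47.1 dB
  1000 Hz: 21.6 dB
  2000 Hz: 46.8 dB
  4000 Hz: 50.7 dB
Formula: STC ~ round(average of TL values)
Sum = 37.4 + 18.7 + 47.1 + 21.6 + 46.8 + 50.7 = 222.3
Average = 222.3 / 6 = 37.05
Rounded: 37

37


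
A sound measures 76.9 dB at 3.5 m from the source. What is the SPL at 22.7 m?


Given values:
  SPL1 = 76.9 dB, r1 = 3.5 m, r2 = 22.7 m
Formula: SPL2 = SPL1 - 20 * log10(r2 / r1)
Compute ratio: r2 / r1 = 22.7 / 3.5 = 6.4857
Compute log10: log10(6.4857) = 0.811957
Compute drop: 20 * 0.811957 = 16.2391
SPL2 = 76.9 - 16.2391 = 60.66

60.66 dB


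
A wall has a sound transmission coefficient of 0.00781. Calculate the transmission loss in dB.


Given values:
  tau = 0.00781
Formula: TL = 10 * log10(1 / tau)
Compute 1 / tau = 1 / 0.00781 = 128.041
Compute log10(128.041) = 2.107349
TL = 10 * 2.107349 = 21.07

21.07 dB


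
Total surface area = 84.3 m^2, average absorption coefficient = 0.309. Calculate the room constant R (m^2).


Given values:
  S = 84.3 m^2, alpha = 0.309
Formula: R = S * alpha / (1 - alpha)
Numerator: 84.3 * 0.309 = 26.0487
Denominator: 1 - 0.309 = 0.691
R = 26.0487 / 0.691 = 37.7

37.7 m^2


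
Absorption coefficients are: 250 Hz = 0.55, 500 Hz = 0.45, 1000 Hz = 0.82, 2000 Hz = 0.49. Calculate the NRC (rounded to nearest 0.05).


Given values:
  a_250 = 0.55, a_500 = 0.45
  a_1000 = 0.82, a_2000 = 0.49
Formula: NRC = (a250 + a500 + a1000 + a2000) / 4
Sum = 0.55 + 0.45 + 0.82 + 0.49 = 2.31
NRC = 2.31 / 4 = 0.5775
Rounded to nearest 0.05: 0.6

0.6


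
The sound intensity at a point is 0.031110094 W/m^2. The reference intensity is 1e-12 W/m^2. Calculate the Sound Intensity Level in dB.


Given values:
  I = 0.031110094 W/m^2
  I_ref = 1e-12 W/m^2
Formula: SIL = 10 * log10(I / I_ref)
Compute ratio: I / I_ref = 31110094000
Compute log10: log10(31110094000) = 10.492901
Multiply: SIL = 10 * 10.492901 = 104.93

104.93 dB


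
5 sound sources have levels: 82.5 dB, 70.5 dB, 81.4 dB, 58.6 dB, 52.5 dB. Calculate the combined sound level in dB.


Formula: L_total = 10 * log10( sum(10^(Li/10)) )
  Source 1: 10^(82.5/10) = 177827941.0039
  Source 2: 10^(70.5/10) = 11220184.543
  Source 3: 10^(81.4/10) = 138038426.4603
  Source 4: 10^(58.6/10) = 724435.9601
  Source 5: 10^(52.5/10) = 177827.941
Sum of linear values = 327988815.9083
L_total = 10 * log10(327988815.9083) = 85.16

85.16 dB


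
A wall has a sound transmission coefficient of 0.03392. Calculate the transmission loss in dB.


Given values:
  tau = 0.03392
Formula: TL = 10 * log10(1 / tau)
Compute 1 / tau = 1 / 0.03392 = 29.4811
Compute log10(29.4811) = 1.469544
TL = 10 * 1.469544 = 14.7

14.7 dB


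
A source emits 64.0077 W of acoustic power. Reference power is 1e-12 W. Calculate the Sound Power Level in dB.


Given values:
  W = 64.0077 W
  W_ref = 1e-12 W
Formula: SWL = 10 * log10(W / W_ref)
Compute ratio: W / W_ref = 64007700000000
Compute log10: log10(64007700000000) = 13.806232
Multiply: SWL = 10 * 13.806232 = 138.06

138.06 dB


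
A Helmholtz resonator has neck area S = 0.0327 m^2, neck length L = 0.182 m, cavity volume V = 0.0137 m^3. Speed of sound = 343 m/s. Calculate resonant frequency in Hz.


Given values:
  S = 0.0327 m^2, L = 0.182 m, V = 0.0137 m^3, c = 343 m/s
Formula: f = (c / (2*pi)) * sqrt(S / (V * L))
Compute V * L = 0.0137 * 0.182 = 0.0024934
Compute S / (V * L) = 0.0327 / 0.0024934 = 13.1146
Compute sqrt(13.1146) = 3.621409
Compute c / (2*pi) = 343 / 6.283185 = 54.590148
f = 54.590148 * 3.621409 = 197.69

197.69 Hz


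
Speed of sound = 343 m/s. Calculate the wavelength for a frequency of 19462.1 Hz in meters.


Given values:
  c = 343 m/s, f = 19462.1 Hz
Formula: lambda = c / f
lambda = 343 / 19462.1
lambda = 0.0176

0.0176 m


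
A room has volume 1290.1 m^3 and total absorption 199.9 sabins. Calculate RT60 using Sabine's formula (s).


Given values:
  V = 1290.1 m^3
  A = 199.9 sabins
Formula: RT60 = 0.161 * V / A
Numerator: 0.161 * 1290.1 = 207.7061
RT60 = 207.7061 / 199.9 = 1.039

1.039 s


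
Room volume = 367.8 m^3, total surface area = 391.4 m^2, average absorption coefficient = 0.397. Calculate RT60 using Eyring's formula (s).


Given values:
  V = 367.8 m^3, S = 391.4 m^2, alpha = 0.397
Formula: RT60 = 0.161 * V / (-S * ln(1 - alpha))
Compute ln(1 - 0.397) = ln(0.603) = -0.505838
Denominator: -391.4 * -0.505838 = 197.985
Numerator: 0.161 * 367.8 = 59.2158
RT60 = 59.2158 / 197.985 = 0.299

0.299 s


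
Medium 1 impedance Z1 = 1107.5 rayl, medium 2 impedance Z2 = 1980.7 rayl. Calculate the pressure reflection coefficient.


Given values:
  Z1 = 1107.5 rayl, Z2 = 1980.7 rayl
Formula: R = (Z2 - Z1) / (Z2 + Z1)
Numerator: Z2 - Z1 = 1980.7 - 1107.5 = 873.2
Denominator: Z2 + Z1 = 1980.7 + 1107.5 = 3088.2
R = 873.2 / 3088.2 = 0.2828

0.2828


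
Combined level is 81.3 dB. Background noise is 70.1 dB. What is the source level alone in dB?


Given values:
  L_total = 81.3 dB, L_bg = 70.1 dB
Formula: L_source = 10 * log10(10^(L_total/10) - 10^(L_bg/10))
Convert to linear:
  10^(81.3/10) = 134896288.2592
  10^(70.1/10) = 10232929.9228
Difference: 134896288.2592 - 10232929.9228 = 124663358.3364
L_source = 10 * log10(124663358.3364) = 80.96

80.96 dB


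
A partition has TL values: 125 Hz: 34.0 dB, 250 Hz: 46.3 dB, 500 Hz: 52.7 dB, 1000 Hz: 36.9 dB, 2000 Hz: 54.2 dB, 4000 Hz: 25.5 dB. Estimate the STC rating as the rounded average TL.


Given TL values at each frequency:
  125 Hz: 34.0 dB
  250 Hz: 46.3 dB
  500 Hz: 52.7 dB
  1000 Hz: 36.9 dB
  2000 Hz: 54.2 dB
  4000 Hz: 25.5 dB
Formula: STC ~ round(average of TL values)
Sum = 34.0 + 46.3 + 52.7 + 36.9 + 54.2 + 25.5 = 249.6
Average = 249.6 / 6 = 41.6
Rounded: 42

42


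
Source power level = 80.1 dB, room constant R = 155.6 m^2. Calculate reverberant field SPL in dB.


Given values:
  Lw = 80.1 dB, R = 155.6 m^2
Formula: SPL = Lw + 10 * log10(4 / R)
Compute 4 / R = 4 / 155.6 = 0.025707
Compute 10 * log10(0.025707) = -15.8995
SPL = 80.1 + (-15.8995) = 64.2

64.2 dB


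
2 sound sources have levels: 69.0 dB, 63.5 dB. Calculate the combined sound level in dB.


Formula: L_total = 10 * log10( sum(10^(Li/10)) )
  Source 1: 10^(69.0/10) = 7943282.3472
  Source 2: 10^(63.5/10) = 2238721.1386
Sum of linear values = 10182003.4858
L_total = 10 * log10(10182003.4858) = 70.08

70.08 dB


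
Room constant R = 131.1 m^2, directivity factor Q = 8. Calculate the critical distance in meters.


Given values:
  R = 131.1 m^2, Q = 8
Formula: d_c = 0.141 * sqrt(Q * R)
Compute Q * R = 8 * 131.1 = 1048.8
Compute sqrt(1048.8) = 32.3852
d_c = 0.141 * 32.3852 = 4.566

4.566 m


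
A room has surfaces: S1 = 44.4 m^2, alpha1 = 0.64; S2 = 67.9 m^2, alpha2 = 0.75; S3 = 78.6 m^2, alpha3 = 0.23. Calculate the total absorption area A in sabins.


Given surfaces:
  Surface 1: 44.4 * 0.64 = 28.416
  Surface 2: 67.9 * 0.75 = 50.925
  Surface 3: 78.6 * 0.23 = 18.078
Formula: A = sum(Si * alpha_i)
A = 28.416 + 50.925 + 18.078
A = 97.42

97.42 sabins


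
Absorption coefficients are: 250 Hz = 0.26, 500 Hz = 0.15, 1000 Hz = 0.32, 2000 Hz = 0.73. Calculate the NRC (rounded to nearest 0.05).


Given values:
  a_250 = 0.26, a_500 = 0.15
  a_1000 = 0.32, a_2000 = 0.73
Formula: NRC = (a250 + a500 + a1000 + a2000) / 4
Sum = 0.26 + 0.15 + 0.32 + 0.73 = 1.46
NRC = 1.46 / 4 = 0.365
Rounded to nearest 0.05: 0.35

0.35


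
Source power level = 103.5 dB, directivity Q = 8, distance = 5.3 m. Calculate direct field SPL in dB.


Given values:
  Lw = 103.5 dB, Q = 8, r = 5.3 m
Formula: SPL = Lw + 10 * log10(Q / (4 * pi * r^2))
Compute 4 * pi * r^2 = 4 * pi * 5.3^2 = 352.9894
Compute Q / denom = 8 / 352.9894 = 0.02266357
Compute 10 * log10(0.02266357) = -16.4467
SPL = 103.5 + (-16.4467) = 87.05

87.05 dB


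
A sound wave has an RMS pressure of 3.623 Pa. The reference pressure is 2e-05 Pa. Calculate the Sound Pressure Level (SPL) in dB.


Given values:
  p = 3.623 Pa
  p_ref = 2e-05 Pa
Formula: SPL = 20 * log10(p / p_ref)
Compute ratio: p / p_ref = 3.623 / 2e-05 = 181150
Compute log10: log10(181150) = 5.258038
Multiply: SPL = 20 * 5.258038 = 105.16

105.16 dB


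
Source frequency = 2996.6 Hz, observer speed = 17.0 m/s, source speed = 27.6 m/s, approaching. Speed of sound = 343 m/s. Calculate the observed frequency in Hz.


Given values:
  f_s = 2996.6 Hz, v_o = 17.0 m/s, v_s = 27.6 m/s
  Direction: approaching
Formula: f_o = f_s * (c + v_o) / (c - v_s)
Numerator: c + v_o = 343 + 17.0 = 360.0
Denominator: c - v_s = 343 - 27.6 = 315.4
f_o = 2996.6 * 360.0 / 315.4 = 3420.34

3420.34 Hz


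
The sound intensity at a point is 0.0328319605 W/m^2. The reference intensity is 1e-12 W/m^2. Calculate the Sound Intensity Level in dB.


Given values:
  I = 0.0328319605 W/m^2
  I_ref = 1e-12 W/m^2
Formula: SIL = 10 * log10(I / I_ref)
Compute ratio: I / I_ref = 32831960500
Compute log10: log10(32831960500) = 10.516297
Multiply: SIL = 10 * 10.516297 = 105.16

105.16 dB


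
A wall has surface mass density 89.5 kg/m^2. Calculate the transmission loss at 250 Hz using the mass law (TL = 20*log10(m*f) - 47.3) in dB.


Given values:
  m = 89.5 kg/m^2, f = 250 Hz
Formula: TL = 20 * log10(m * f) - 47.3
Compute m * f = 89.5 * 250 = 22375.0
Compute log10(22375.0) = 4.349763
Compute 20 * 4.349763 = 86.9953
TL = 86.9953 - 47.3 = 39.7

39.7 dB


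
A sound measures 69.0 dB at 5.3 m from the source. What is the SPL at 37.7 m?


Given values:
  SPL1 = 69.0 dB, r1 = 5.3 m, r2 = 37.7 m
Formula: SPL2 = SPL1 - 20 * log10(r2 / r1)
Compute ratio: r2 / r1 = 37.7 / 5.3 = 7.1132
Compute log10: log10(7.1132) = 0.852065
Compute drop: 20 * 0.852065 = 17.0413
SPL2 = 69.0 - 17.0413 = 51.96

51.96 dB


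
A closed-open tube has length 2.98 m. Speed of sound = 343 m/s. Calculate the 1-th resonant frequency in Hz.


Given values:
  Tube type: closed-open, L = 2.98 m, c = 343 m/s, n = 1
Formula: f_n = (2n - 1) * c / (4 * L)
Compute 2n - 1 = 2*1 - 1 = 1
Compute 4 * L = 4 * 2.98 = 11.92
f = 1 * 343 / 11.92
f = 28.78

28.78 Hz


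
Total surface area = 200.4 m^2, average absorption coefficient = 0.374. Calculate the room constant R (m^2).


Given values:
  S = 200.4 m^2, alpha = 0.374
Formula: R = S * alpha / (1 - alpha)
Numerator: 200.4 * 0.374 = 74.9496
Denominator: 1 - 0.374 = 0.626
R = 74.9496 / 0.626 = 119.73

119.73 m^2


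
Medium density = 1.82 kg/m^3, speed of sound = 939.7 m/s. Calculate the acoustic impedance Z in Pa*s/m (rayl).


Given values:
  rho = 1.82 kg/m^3
  c = 939.7 m/s
Formula: Z = rho * c
Z = 1.82 * 939.7
Z = 1710.25

1710.25 rayl


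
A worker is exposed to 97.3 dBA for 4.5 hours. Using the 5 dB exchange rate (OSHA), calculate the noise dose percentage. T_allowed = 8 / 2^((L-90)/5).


Given values:
  L = 97.3 dBA, T = 4.5 hours
Formula: T_allowed = 8 / 2^((L - 90) / 5)
Compute exponent: (97.3 - 90) / 5 = 1.46
Compute 2^(1.46) = 2.751084
T_allowed = 8 / 2.751084 = 2.907945 hours
Dose = (T / T_allowed) * 100
Dose = (4.5 / 2.907945) * 100 = 154.75

154.75 %


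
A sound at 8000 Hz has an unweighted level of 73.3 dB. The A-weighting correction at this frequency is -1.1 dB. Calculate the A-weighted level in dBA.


Given values:
  SPL = 73.3 dB
  A-weighting at 8000 Hz = -1.1 dB
Formula: L_A = SPL + A_weight
L_A = 73.3 + (-1.1)
L_A = 72.2

72.2 dBA


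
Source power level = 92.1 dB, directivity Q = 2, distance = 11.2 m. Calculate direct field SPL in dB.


Given values:
  Lw = 92.1 dB, Q = 2, r = 11.2 m
Formula: SPL = Lw + 10 * log10(Q / (4 * pi * r^2))
Compute 4 * pi * r^2 = 4 * pi * 11.2^2 = 1576.3255
Compute Q / denom = 2 / 1576.3255 = 0.00126877
Compute 10 * log10(0.00126877) = -28.9662
SPL = 92.1 + (-28.9662) = 63.13

63.13 dB


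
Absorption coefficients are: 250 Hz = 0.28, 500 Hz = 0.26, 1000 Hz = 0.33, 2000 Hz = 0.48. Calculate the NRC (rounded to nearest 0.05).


Given values:
  a_250 = 0.28, a_500 = 0.26
  a_1000 = 0.33, a_2000 = 0.48
Formula: NRC = (a250 + a500 + a1000 + a2000) / 4
Sum = 0.28 + 0.26 + 0.33 + 0.48 = 1.35
NRC = 1.35 / 4 = 0.3375
Rounded to nearest 0.05: 0.35

0.35


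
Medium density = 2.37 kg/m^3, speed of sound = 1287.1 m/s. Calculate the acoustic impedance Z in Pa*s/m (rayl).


Given values:
  rho = 2.37 kg/m^3
  c = 1287.1 m/s
Formula: Z = rho * c
Z = 2.37 * 1287.1
Z = 3050.43

3050.43 rayl


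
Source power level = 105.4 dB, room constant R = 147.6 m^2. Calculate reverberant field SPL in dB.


Given values:
  Lw = 105.4 dB, R = 147.6 m^2
Formula: SPL = Lw + 10 * log10(4 / R)
Compute 4 / R = 4 / 147.6 = 0.0271
Compute 10 * log10(0.0271) = -15.6703
SPL = 105.4 + (-15.6703) = 89.73

89.73 dB


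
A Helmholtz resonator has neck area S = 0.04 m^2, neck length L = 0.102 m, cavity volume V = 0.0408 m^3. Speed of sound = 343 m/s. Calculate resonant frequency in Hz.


Given values:
  S = 0.04 m^2, L = 0.102 m, V = 0.0408 m^3, c = 343 m/s
Formula: f = (c / (2*pi)) * sqrt(S / (V * L))
Compute V * L = 0.0408 * 0.102 = 0.0041616
Compute S / (V * L) = 0.04 / 0.0041616 = 9.6117
Compute sqrt(9.6117) = 3.100274
Compute c / (2*pi) = 343 / 6.283185 = 54.590148
f = 54.590148 * 3.100274 = 169.24

169.24 Hz


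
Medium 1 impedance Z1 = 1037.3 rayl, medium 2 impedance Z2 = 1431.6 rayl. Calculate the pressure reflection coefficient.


Given values:
  Z1 = 1037.3 rayl, Z2 = 1431.6 rayl
Formula: R = (Z2 - Z1) / (Z2 + Z1)
Numerator: Z2 - Z1 = 1431.6 - 1037.3 = 394.3
Denominator: Z2 + Z1 = 1431.6 + 1037.3 = 2468.9
R = 394.3 / 2468.9 = 0.1597

0.1597


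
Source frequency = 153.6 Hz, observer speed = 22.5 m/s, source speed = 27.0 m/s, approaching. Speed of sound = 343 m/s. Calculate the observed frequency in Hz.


Given values:
  f_s = 153.6 Hz, v_o = 22.5 m/s, v_s = 27.0 m/s
  Direction: approaching
Formula: f_o = f_s * (c + v_o) / (c - v_s)
Numerator: c + v_o = 343 + 22.5 = 365.5
Denominator: c - v_s = 343 - 27.0 = 316.0
f_o = 153.6 * 365.5 / 316.0 = 177.66

177.66 Hz


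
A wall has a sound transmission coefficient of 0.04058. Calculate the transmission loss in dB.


Given values:
  tau = 0.04058
Formula: TL = 10 * log10(1 / tau)
Compute 1 / tau = 1 / 0.04058 = 24.6427
Compute log10(24.6427) = 1.391688
TL = 10 * 1.391688 = 13.92

13.92 dB


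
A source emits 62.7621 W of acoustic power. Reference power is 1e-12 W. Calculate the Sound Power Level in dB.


Given values:
  W = 62.7621 W
  W_ref = 1e-12 W
Formula: SWL = 10 * log10(W / W_ref)
Compute ratio: W / W_ref = 62762100000000
Compute log10: log10(62762100000000) = 13.797697
Multiply: SWL = 10 * 13.797697 = 137.98

137.98 dB


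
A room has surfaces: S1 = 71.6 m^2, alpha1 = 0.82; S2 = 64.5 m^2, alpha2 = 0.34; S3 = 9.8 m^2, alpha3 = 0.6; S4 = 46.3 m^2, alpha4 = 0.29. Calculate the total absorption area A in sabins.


Given surfaces:
  Surface 1: 71.6 * 0.82 = 58.712
  Surface 2: 64.5 * 0.34 = 21.93
  Surface 3: 9.8 * 0.6 = 5.88
  Surface 4: 46.3 * 0.29 = 13.427
Formula: A = sum(Si * alpha_i)
A = 58.712 + 21.93 + 5.88 + 13.427
A = 99.95

99.95 sabins


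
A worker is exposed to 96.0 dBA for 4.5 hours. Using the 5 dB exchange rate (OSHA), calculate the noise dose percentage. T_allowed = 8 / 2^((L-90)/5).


Given values:
  L = 96.0 dBA, T = 4.5 hours
Formula: T_allowed = 8 / 2^((L - 90) / 5)
Compute exponent: (96.0 - 90) / 5 = 1.2
Compute 2^(1.2) = 2.297397
T_allowed = 8 / 2.297397 = 3.482202 hours
Dose = (T / T_allowed) * 100
Dose = (4.5 / 3.482202) * 100 = 129.23

129.23 %


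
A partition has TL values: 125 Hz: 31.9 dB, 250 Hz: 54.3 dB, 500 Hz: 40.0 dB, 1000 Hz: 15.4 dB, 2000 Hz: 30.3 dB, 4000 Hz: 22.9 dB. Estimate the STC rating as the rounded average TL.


Given TL values at each frequency:
  125 Hz: 31.9 dB
  250 Hz: 54.3 dB
  500 Hz: 40.0 dB
  1000 Hz: 15.4 dB
  2000 Hz: 30.3 dB
  4000 Hz: 22.9 dB
Formula: STC ~ round(average of TL values)
Sum = 31.9 + 54.3 + 40.0 + 15.4 + 30.3 + 22.9 = 194.8
Average = 194.8 / 6 = 32.47
Rounded: 32

32


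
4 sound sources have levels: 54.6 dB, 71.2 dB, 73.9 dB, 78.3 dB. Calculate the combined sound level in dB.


Formula: L_total = 10 * log10( sum(10^(Li/10)) )
  Source 1: 10^(54.6/10) = 288403.1503
  Source 2: 10^(71.2/10) = 13182567.3856
  Source 3: 10^(73.9/10) = 24547089.1569
  Source 4: 10^(78.3/10) = 67608297.5392
Sum of linear values = 105626357.232
L_total = 10 * log10(105626357.232) = 80.24

80.24 dB


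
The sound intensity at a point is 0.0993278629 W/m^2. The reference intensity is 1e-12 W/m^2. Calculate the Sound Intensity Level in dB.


Given values:
  I = 0.0993278629 W/m^2
  I_ref = 1e-12 W/m^2
Formula: SIL = 10 * log10(I / I_ref)
Compute ratio: I / I_ref = 99327862900
Compute log10: log10(99327862900) = 10.997071
Multiply: SIL = 10 * 10.997071 = 109.97

109.97 dB


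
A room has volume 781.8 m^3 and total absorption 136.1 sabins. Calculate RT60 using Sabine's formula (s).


Given values:
  V = 781.8 m^3
  A = 136.1 sabins
Formula: RT60 = 0.161 * V / A
Numerator: 0.161 * 781.8 = 125.8698
RT60 = 125.8698 / 136.1 = 0.925

0.925 s


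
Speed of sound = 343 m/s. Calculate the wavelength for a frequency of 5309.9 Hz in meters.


Given values:
  c = 343 m/s, f = 5309.9 Hz
Formula: lambda = c / f
lambda = 343 / 5309.9
lambda = 0.0646

0.0646 m


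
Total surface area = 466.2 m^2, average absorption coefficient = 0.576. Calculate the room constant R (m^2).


Given values:
  S = 466.2 m^2, alpha = 0.576
Formula: R = S * alpha / (1 - alpha)
Numerator: 466.2 * 0.576 = 268.5312
Denominator: 1 - 0.576 = 0.424
R = 268.5312 / 0.424 = 633.33

633.33 m^2


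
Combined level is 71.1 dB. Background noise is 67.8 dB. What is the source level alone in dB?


Given values:
  L_total = 71.1 dB, L_bg = 67.8 dB
Formula: L_source = 10 * log10(10^(L_total/10) - 10^(L_bg/10))
Convert to linear:
  10^(71.1/10) = 12882495.5169
  10^(67.8/10) = 6025595.8607
Difference: 12882495.5169 - 6025595.8607 = 6856899.6562
L_source = 10 * log10(6856899.6562) = 68.36

68.36 dB


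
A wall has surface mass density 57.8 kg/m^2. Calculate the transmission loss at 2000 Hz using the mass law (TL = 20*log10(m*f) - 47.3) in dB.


Given values:
  m = 57.8 kg/m^2, f = 2000 Hz
Formula: TL = 20 * log10(m * f) - 47.3
Compute m * f = 57.8 * 2000 = 115600.0
Compute log10(115600.0) = 5.062958
Compute 20 * 5.062958 = 101.2592
TL = 101.2592 - 47.3 = 53.96

53.96 dB


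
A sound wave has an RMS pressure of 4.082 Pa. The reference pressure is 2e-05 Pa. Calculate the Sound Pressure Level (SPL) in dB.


Given values:
  p = 4.082 Pa
  p_ref = 2e-05 Pa
Formula: SPL = 20 * log10(p / p_ref)
Compute ratio: p / p_ref = 4.082 / 2e-05 = 204100
Compute log10: log10(204100) = 5.309843
Multiply: SPL = 20 * 5.309843 = 106.2

106.2 dB


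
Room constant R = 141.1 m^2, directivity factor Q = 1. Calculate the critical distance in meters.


Given values:
  R = 141.1 m^2, Q = 1
Formula: d_c = 0.141 * sqrt(Q * R)
Compute Q * R = 1 * 141.1 = 141.1
Compute sqrt(141.1) = 11.8786
d_c = 0.141 * 11.8786 = 1.675

1.675 m


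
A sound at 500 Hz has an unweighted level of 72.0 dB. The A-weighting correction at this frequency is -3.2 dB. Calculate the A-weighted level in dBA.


Given values:
  SPL = 72.0 dB
  A-weighting at 500 Hz = -3.2 dB
Formula: L_A = SPL + A_weight
L_A = 72.0 + (-3.2)
L_A = 68.8

68.8 dBA


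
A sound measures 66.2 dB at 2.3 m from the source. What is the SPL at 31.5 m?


Given values:
  SPL1 = 66.2 dB, r1 = 2.3 m, r2 = 31.5 m
Formula: SPL2 = SPL1 - 20 * log10(r2 / r1)
Compute ratio: r2 / r1 = 31.5 / 2.3 = 13.6957
Compute log10: log10(13.6957) = 1.136584
Compute drop: 20 * 1.136584 = 22.7317
SPL2 = 66.2 - 22.7317 = 43.47

43.47 dB


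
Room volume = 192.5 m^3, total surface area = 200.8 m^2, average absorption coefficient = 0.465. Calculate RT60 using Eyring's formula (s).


Given values:
  V = 192.5 m^3, S = 200.8 m^2, alpha = 0.465
Formula: RT60 = 0.161 * V / (-S * ln(1 - alpha))
Compute ln(1 - 0.465) = ln(0.535) = -0.625489
Denominator: -200.8 * -0.625489 = 125.5982
Numerator: 0.161 * 192.5 = 30.9925
RT60 = 30.9925 / 125.5982 = 0.247

0.247 s


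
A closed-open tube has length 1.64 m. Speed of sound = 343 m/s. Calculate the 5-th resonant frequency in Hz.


Given values:
  Tube type: closed-open, L = 1.64 m, c = 343 m/s, n = 5
Formula: f_n = (2n - 1) * c / (4 * L)
Compute 2n - 1 = 2*5 - 1 = 9
Compute 4 * L = 4 * 1.64 = 6.56
f = 9 * 343 / 6.56
f = 470.58

470.58 Hz


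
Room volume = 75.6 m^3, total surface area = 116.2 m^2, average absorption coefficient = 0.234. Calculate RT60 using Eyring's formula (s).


Given values:
  V = 75.6 m^3, S = 116.2 m^2, alpha = 0.234
Formula: RT60 = 0.161 * V / (-S * ln(1 - alpha))
Compute ln(1 - 0.234) = ln(0.766) = -0.266573
Denominator: -116.2 * -0.266573 = 30.9758
Numerator: 0.161 * 75.6 = 12.1716
RT60 = 12.1716 / 30.9758 = 0.393

0.393 s
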